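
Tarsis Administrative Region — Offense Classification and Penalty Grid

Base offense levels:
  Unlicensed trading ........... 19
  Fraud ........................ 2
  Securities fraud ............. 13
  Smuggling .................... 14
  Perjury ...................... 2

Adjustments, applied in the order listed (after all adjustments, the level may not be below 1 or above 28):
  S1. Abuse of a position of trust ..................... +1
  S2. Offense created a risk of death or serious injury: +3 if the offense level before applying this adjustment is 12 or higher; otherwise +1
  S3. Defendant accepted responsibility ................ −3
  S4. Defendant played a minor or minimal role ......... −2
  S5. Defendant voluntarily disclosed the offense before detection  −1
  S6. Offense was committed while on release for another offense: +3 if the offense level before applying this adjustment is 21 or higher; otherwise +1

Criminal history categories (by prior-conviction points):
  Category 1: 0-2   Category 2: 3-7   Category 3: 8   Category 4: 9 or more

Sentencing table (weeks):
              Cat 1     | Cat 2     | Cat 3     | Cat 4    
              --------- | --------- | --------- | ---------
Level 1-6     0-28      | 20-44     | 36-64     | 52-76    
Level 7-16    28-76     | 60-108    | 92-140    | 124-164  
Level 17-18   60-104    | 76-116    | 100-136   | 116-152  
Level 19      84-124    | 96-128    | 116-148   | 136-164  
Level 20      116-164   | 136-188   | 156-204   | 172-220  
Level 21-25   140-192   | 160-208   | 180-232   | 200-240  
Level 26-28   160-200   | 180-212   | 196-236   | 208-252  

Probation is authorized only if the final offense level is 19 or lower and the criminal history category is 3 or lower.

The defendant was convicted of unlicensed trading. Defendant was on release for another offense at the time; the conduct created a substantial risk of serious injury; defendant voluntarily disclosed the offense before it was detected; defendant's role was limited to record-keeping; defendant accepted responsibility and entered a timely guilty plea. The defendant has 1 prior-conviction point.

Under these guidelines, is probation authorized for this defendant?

Base offense level for unlicensed trading: 19.
S1 does not apply.
S2 applies (level before this adjustment is 19 ≥ 12, so +3): 19 + 3 = 22.
S3 applies: 22 − 3 = 19.
S4 applies: 19 − 2 = 17.
S5 applies: 17 − 1 = 16.
S6 applies (level before this adjustment is 16 < 21, so +1): 16 + 1 = 17.
Final offense level: 17.
Criminal history: 1 prior point → Category 1 (0-2).
Level 17 falls in the 17-18 band.
Grid: Level 17-18 × Category 1 = 60-104 weeks.
Probation check: level 17 ≤ 19 and category 1 ≤ 3 → eligible.

Yes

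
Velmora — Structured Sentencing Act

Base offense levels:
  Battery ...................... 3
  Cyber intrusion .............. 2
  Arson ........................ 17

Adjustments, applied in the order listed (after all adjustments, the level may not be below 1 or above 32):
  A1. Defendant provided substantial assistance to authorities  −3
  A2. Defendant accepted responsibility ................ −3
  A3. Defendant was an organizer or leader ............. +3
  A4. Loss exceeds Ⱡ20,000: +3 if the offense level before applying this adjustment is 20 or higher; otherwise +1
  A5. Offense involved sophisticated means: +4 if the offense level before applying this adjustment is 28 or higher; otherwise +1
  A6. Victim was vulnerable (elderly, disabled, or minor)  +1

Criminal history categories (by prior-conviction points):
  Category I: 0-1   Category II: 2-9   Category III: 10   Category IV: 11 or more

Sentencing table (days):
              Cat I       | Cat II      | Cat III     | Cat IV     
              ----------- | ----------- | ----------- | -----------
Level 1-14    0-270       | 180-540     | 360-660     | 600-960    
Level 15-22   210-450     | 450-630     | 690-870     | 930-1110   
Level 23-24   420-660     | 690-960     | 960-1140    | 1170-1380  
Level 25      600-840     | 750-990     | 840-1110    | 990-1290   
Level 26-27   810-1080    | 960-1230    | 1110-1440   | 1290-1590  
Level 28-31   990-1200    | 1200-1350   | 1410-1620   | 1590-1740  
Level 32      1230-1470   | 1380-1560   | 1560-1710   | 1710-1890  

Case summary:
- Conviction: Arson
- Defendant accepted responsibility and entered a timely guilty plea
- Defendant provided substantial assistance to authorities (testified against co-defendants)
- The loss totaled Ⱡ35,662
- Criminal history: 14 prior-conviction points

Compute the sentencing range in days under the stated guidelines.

Base offense level for arson: 17.
A1 applies: 17 − 3 = 14.
A2 applies: 14 − 3 = 11.
A3 does not apply.
A4 applies (level before this adjustment is 11 < 20, so +1): 11 + 1 = 12.
Final offense level: 12.
Criminal history: 14 prior points → Category IV (11+).
Level 12 falls in the 1-14 band.
Grid: Level 1-14 × Category IV = 600-960 days.

600-960 days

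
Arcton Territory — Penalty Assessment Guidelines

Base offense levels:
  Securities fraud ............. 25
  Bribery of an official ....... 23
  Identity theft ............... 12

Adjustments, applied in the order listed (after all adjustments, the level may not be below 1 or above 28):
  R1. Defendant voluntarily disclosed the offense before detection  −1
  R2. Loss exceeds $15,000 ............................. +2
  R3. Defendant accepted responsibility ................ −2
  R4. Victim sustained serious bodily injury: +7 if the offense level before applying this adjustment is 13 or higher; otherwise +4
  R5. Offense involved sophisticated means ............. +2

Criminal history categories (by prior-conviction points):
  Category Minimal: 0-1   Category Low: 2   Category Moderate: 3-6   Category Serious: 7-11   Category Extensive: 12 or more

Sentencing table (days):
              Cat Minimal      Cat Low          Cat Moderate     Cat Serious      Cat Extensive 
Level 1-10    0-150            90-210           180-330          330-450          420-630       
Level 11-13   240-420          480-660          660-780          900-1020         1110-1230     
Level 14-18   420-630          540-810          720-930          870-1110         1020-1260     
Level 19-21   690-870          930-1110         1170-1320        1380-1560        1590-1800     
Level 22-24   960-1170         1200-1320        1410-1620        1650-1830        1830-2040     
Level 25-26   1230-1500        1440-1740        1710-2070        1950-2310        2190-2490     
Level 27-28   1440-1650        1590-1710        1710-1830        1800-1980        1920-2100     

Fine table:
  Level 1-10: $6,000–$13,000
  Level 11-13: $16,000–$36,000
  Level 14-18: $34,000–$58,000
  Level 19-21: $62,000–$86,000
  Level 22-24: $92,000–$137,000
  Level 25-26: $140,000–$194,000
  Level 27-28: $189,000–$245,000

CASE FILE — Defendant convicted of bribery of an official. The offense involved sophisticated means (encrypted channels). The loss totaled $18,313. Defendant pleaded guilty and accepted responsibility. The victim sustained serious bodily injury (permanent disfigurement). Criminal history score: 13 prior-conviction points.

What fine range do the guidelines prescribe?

$189,000–$245,000

Base offense level for bribery of an official: 23.
R1 does not apply.
R2 applies: 23 + 2 = 25.
R3 applies: 25 − 2 = 23.
R4 applies (level before this adjustment is 23 ≥ 13, so +7): 23 + 7 = 30.
R5 applies: 30 + 2 = 32.
Level 32 exceeds the maximum of 28; capped at 28.
Final offense level: 28.
Level 28 falls in the 27-28 band.
Fine table: Level 27-28 → $189,000–$245,000.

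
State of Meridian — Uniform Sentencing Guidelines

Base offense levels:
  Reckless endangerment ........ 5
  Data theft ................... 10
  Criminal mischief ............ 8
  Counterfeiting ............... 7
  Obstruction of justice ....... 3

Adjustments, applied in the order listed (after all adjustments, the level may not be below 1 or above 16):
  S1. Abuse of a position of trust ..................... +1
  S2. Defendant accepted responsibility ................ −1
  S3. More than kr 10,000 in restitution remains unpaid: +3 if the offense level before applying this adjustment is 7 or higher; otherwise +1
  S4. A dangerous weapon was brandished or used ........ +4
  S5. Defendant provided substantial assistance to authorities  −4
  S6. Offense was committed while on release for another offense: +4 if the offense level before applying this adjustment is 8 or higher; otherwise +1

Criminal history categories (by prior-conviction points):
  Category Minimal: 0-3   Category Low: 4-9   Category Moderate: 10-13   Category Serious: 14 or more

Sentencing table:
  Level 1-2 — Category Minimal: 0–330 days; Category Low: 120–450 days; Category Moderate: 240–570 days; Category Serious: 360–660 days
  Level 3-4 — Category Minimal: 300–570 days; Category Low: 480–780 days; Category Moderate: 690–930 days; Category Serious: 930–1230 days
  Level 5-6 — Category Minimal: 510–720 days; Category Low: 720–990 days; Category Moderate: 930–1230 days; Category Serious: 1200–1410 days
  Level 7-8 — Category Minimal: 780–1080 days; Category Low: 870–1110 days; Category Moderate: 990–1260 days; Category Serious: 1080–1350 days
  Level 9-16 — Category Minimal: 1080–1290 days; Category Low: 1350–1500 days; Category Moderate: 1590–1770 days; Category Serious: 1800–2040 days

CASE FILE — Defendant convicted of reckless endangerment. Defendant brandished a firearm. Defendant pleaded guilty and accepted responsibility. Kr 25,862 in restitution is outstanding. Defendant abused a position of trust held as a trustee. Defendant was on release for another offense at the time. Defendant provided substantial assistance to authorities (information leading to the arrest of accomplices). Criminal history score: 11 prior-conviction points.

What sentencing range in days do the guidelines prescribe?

Base offense level for reckless endangerment: 5.
S1 applies: 5 + 1 = 6.
S2 applies: 6 − 1 = 5.
S3 applies (level before this adjustment is 5 < 7, so +1): 5 + 1 = 6.
S4 applies: 6 + 4 = 10.
S5 applies: 10 − 4 = 6.
S6 applies (level before this adjustment is 6 < 8, so +1): 6 + 1 = 7.
Final offense level: 7.
Criminal history: 11 prior points → Category Moderate (10-13).
Level 7 falls in the 7-8 band.
Grid: Level 7-8 × Category Moderate = 990-1260 days.

990-1260 days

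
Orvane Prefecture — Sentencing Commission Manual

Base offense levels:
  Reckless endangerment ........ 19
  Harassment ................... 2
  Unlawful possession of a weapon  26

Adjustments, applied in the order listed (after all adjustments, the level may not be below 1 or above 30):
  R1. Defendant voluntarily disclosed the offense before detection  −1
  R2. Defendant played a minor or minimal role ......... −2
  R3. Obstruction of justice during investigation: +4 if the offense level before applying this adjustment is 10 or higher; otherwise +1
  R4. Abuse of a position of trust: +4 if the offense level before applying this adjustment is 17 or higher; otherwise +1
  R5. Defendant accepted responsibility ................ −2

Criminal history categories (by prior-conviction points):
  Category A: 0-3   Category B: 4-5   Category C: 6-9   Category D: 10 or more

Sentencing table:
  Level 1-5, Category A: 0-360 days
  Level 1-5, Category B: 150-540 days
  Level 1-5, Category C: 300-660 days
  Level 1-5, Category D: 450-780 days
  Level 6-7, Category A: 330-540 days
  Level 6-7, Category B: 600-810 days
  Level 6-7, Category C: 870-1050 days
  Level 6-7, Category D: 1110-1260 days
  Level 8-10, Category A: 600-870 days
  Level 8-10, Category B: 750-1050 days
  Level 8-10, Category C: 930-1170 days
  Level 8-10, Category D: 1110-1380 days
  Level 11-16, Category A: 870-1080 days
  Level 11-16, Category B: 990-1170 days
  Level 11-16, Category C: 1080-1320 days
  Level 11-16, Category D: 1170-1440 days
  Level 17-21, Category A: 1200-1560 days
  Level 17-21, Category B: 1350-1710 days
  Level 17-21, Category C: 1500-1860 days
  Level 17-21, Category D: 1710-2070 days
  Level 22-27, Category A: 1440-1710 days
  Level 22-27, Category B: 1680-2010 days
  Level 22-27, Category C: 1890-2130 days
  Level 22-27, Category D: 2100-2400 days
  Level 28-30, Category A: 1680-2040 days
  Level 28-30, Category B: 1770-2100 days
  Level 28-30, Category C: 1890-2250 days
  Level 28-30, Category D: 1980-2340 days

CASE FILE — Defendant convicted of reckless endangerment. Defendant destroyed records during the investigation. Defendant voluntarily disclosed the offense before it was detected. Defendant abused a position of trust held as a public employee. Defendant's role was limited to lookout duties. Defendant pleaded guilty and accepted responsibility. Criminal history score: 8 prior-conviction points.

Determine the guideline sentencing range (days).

Base offense level for reckless endangerment: 19.
R1 applies: 19 − 1 = 18.
R2 applies: 18 − 2 = 16.
R3 applies (level before this adjustment is 16 ≥ 10, so +4): 16 + 4 = 20.
R4 applies (level before this adjustment is 20 ≥ 17, so +4): 20 + 4 = 24.
R5 applies: 24 − 2 = 22.
Final offense level: 22.
Criminal history: 8 prior points → Category C (6-9).
Level 22 falls in the 22-27 band.
Grid: Level 22-27 × Category C = 1890-2130 days.

1890-2130 days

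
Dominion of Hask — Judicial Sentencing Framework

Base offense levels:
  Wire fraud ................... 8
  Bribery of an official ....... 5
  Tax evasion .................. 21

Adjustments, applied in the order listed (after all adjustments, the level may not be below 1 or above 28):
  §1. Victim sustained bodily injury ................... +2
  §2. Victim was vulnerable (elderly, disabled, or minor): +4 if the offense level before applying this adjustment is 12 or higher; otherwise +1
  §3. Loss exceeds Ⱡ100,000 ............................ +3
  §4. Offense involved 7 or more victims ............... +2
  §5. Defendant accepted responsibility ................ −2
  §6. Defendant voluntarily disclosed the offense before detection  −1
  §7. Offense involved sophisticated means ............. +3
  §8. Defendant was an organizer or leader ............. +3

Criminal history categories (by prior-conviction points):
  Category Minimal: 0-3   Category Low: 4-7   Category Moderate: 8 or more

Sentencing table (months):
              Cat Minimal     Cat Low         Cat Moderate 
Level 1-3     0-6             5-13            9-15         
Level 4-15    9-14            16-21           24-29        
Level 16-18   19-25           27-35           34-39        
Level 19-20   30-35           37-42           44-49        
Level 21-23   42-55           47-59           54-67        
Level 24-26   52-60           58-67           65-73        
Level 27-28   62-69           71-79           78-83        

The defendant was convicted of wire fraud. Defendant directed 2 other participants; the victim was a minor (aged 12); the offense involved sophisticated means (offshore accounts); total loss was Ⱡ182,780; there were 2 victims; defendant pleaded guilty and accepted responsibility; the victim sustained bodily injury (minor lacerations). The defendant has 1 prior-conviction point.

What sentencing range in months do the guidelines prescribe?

Base offense level for wire fraud: 8.
§1 applies: 8 + 2 = 10.
§2 applies (level before this adjustment is 10 < 12, so +1): 10 + 1 = 11.
§3 applies: 11 + 3 = 14.
§4 does not apply.
§5 applies: 14 − 2 = 12.
§6 does not apply.
§7 applies: 12 + 3 = 15.
§8 applies: 15 + 3 = 18.
Final offense level: 18.
Criminal history: 1 prior point → Category Minimal (0-3).
Level 18 falls in the 16-18 band.
Grid: Level 16-18 × Category Minimal = 19-25 months.

19-25 months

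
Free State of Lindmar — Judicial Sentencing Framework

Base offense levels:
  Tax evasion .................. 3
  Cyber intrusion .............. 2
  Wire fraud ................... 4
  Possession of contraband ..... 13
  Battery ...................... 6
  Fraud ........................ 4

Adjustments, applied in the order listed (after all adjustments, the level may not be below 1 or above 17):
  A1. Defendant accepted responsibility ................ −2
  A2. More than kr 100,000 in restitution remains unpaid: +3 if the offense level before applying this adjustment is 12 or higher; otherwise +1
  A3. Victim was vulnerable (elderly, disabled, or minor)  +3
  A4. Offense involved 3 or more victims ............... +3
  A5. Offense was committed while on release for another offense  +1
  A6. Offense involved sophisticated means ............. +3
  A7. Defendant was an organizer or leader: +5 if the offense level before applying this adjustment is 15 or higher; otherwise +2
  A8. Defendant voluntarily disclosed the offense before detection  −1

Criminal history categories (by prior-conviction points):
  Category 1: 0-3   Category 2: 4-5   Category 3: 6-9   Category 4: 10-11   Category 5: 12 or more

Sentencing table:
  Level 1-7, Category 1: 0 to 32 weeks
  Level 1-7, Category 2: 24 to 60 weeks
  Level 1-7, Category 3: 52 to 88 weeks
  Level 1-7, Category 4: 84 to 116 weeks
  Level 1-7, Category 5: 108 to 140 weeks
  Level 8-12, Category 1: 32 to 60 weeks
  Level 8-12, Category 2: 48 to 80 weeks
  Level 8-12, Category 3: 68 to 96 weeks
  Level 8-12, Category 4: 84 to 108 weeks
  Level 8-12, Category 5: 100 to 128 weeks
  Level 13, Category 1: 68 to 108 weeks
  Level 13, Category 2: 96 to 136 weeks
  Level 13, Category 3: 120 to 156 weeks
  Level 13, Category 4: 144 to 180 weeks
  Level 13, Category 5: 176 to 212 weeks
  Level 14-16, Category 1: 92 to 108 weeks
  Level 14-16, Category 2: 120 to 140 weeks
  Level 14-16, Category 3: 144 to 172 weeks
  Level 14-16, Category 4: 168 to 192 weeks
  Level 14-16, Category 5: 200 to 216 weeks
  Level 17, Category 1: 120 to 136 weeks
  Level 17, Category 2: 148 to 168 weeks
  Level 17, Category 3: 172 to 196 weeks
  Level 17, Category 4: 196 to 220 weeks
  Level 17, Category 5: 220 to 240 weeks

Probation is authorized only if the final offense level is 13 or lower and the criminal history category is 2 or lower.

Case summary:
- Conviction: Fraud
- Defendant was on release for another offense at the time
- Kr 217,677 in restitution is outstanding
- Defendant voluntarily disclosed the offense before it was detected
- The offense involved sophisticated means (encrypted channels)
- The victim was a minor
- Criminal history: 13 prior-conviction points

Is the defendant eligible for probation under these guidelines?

Base offense level for fraud: 4.
A2 applies (level before this adjustment is 4 < 12, so +1): 4 + 1 = 5.
A3 applies: 5 + 3 = 8.
A4 does not apply.
A5 applies: 8 + 1 = 9.
A6 applies: 9 + 3 = 12.
A7 does not apply.
A8 applies: 12 − 1 = 11.
Final offense level: 11.
Criminal history: 13 prior points → Category 5 (12+).
Level 11 falls in the 8-12 band.
Grid: Level 8-12 × Category 5 = 100-128 weeks.
Probation check: level 11 ≤ 13 and category 5 > 2 → not eligible.

No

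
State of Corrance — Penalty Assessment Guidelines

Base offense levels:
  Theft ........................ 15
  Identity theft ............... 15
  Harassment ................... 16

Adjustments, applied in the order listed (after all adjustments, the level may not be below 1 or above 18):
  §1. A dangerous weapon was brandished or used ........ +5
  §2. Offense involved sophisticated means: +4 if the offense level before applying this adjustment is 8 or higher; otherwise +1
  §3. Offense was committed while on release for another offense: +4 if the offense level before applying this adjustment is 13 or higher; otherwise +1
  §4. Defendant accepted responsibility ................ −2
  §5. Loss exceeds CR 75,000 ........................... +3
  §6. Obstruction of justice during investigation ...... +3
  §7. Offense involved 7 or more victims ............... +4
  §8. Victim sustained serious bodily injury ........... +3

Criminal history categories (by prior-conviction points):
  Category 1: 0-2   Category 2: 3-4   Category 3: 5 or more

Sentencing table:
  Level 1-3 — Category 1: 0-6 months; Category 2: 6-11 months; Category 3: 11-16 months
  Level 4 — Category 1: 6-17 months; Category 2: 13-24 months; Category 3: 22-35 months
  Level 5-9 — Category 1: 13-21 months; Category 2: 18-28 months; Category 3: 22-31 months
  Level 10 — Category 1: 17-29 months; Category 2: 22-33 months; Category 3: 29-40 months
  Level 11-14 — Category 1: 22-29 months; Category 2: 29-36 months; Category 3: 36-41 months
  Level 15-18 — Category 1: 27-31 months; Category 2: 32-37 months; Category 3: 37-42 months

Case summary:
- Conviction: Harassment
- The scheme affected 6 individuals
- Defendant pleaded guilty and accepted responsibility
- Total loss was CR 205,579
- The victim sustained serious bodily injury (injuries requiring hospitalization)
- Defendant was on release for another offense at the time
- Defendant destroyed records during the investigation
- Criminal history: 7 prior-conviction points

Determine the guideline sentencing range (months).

Base offense level for harassment: 16.
§3 applies (level before this adjustment is 16 ≥ 13, so +4): 16 + 4 = 20.
§4 applies: 20 − 2 = 18.
§5 applies: 18 + 3 = 21.
§6 applies: 21 + 3 = 24.
§7 does not apply.
§8 applies: 24 + 3 = 27.
Level 27 exceeds the maximum of 18; capped at 18.
Final offense level: 18.
Criminal history: 7 prior points → Category 3 (5+).
Level 18 falls in the 15-18 band.
Grid: Level 15-18 × Category 3 = 37-42 months.

37-42 months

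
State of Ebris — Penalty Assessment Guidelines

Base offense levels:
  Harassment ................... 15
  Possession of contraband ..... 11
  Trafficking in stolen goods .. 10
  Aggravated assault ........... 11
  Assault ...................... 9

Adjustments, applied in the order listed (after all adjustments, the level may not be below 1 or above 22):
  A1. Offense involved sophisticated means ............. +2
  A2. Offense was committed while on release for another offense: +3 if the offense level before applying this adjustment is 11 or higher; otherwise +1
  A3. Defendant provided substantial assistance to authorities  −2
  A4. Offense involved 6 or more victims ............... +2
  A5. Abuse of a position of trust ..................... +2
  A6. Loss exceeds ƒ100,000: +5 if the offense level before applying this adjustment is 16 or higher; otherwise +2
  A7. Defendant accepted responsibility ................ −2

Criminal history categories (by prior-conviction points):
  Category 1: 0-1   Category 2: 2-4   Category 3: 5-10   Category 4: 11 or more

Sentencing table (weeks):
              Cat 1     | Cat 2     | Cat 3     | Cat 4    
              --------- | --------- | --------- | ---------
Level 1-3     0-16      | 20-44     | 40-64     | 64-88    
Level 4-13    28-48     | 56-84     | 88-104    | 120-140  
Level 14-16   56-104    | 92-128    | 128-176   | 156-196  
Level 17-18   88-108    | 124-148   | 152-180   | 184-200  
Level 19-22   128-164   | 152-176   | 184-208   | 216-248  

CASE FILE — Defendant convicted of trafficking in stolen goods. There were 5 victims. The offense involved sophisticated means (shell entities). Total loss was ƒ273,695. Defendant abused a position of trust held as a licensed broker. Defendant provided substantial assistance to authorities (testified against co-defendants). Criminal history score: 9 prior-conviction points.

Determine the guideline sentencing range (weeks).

128-176 weeks

Base offense level for trafficking in stolen goods: 10.
A1 applies: 10 + 2 = 12.
A2 does not apply.
A3 applies: 12 − 2 = 10.
A4 does not apply.
A5 applies: 10 + 2 = 12.
A6 applies (level before this adjustment is 12 < 16, so +2): 12 + 2 = 14.
A7 does not apply.
Final offense level: 14.
Criminal history: 9 prior points → Category 3 (5-10).
Level 14 falls in the 14-16 band.
Grid: Level 14-16 × Category 3 = 128-176 weeks.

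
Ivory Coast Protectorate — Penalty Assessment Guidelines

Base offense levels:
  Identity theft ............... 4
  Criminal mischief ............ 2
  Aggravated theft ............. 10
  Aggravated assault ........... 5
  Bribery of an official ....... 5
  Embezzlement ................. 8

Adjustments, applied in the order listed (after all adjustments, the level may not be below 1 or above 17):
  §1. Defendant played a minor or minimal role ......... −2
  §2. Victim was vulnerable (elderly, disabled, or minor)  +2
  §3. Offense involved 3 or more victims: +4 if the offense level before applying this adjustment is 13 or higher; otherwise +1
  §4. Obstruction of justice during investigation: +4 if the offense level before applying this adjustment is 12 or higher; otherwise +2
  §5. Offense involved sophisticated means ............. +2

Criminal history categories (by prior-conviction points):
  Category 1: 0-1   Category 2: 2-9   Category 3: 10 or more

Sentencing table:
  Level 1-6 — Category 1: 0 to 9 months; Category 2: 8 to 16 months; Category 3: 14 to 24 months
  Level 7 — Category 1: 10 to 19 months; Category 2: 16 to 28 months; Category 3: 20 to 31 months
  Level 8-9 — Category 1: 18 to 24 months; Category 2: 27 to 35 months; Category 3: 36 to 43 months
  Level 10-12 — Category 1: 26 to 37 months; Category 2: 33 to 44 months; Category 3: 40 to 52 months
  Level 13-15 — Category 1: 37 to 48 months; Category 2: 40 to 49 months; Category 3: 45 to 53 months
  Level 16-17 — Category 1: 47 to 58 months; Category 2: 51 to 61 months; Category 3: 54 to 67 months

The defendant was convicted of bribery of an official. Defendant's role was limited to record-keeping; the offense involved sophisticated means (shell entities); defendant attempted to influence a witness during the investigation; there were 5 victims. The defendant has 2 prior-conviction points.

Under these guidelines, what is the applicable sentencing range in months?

27-35 months

Base offense level for bribery of an official: 5.
§1 applies: 5 − 2 = 3.
§2 does not apply.
§3 applies (level before this adjustment is 3 < 13, so +1): 3 + 1 = 4.
§4 applies (level before this adjustment is 4 < 12, so +2): 4 + 2 = 6.
§5 applies: 6 + 2 = 8.
Final offense level: 8.
Criminal history: 2 prior points → Category 2 (2-9).
Level 8 falls in the 8-9 band.
Grid: Level 8-9 × Category 2 = 27-35 months.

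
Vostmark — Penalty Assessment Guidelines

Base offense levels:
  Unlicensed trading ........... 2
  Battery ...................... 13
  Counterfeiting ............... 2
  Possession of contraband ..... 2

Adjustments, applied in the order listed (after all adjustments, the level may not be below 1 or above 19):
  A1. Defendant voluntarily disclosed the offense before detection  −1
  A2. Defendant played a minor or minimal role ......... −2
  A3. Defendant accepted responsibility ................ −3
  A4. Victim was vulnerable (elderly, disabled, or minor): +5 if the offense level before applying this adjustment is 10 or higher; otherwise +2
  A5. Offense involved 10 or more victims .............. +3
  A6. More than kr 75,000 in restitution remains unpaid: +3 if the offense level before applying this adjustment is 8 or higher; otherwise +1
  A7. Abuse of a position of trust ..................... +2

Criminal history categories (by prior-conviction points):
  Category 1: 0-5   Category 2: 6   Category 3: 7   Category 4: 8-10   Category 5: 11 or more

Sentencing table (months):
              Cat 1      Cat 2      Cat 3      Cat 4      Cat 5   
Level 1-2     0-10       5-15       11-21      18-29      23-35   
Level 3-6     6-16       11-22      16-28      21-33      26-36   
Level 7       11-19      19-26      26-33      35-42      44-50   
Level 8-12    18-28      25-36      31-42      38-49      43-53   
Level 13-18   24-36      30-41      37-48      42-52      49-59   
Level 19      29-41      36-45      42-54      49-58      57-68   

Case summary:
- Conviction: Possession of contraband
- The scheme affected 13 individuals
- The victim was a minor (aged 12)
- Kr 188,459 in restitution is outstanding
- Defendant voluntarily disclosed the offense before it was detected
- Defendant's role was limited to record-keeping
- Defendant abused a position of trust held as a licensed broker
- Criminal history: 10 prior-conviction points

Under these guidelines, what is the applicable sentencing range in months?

35-42 months

Base offense level for possession of contraband: 2.
A1 applies: 2 − 1 = 1.
A2 applies: 1 − 2 = -1.
A3 does not apply.
A4 applies (level before this adjustment is -1 < 10, so +2): -1 + 2 = 1.
A5 applies: 1 + 3 = 4.
A6 applies (level before this adjustment is 4 < 8, so +1): 4 + 1 = 5.
A7 applies: 5 + 2 = 7.
Final offense level: 7.
Criminal history: 10 prior points → Category 4 (8-10).
Level 7 falls in the 7 band.
Grid: Level 7 × Category 4 = 35-42 months.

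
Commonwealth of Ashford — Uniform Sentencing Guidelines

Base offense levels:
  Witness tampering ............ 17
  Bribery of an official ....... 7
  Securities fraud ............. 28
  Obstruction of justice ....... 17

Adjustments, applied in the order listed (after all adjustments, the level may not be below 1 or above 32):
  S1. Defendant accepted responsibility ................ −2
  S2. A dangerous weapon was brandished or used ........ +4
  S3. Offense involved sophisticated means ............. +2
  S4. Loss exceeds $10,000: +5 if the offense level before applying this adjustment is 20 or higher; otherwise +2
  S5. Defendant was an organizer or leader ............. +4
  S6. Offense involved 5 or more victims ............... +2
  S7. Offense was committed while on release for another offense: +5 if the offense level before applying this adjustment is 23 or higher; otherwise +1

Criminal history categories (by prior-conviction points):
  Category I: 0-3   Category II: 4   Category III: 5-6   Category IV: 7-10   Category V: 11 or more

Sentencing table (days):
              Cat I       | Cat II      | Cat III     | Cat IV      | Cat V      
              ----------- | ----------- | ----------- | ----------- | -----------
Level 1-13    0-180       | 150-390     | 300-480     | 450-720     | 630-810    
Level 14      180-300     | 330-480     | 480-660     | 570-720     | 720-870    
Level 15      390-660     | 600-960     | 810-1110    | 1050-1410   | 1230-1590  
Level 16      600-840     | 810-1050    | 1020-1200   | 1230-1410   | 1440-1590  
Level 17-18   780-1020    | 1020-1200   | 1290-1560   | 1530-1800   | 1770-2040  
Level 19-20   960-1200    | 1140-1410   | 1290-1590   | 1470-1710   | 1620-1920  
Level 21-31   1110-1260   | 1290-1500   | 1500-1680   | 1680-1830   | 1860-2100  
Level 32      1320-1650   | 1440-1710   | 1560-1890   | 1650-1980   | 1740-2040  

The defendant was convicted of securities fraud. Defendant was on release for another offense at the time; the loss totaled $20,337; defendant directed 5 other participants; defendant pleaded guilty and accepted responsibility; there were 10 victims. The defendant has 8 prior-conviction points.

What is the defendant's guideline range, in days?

Base offense level for securities fraud: 28.
S1 applies: 28 − 2 = 26.
S2 does not apply.
S3 does not apply.
S4 applies (level before this adjustment is 26 ≥ 20, so +5): 26 + 5 = 31.
S5 applies: 31 + 4 = 35.
S6 applies: 35 + 2 = 37.
S7 applies (level before this adjustment is 37 ≥ 23, so +5): 37 + 5 = 42.
Level 42 exceeds the maximum of 32; capped at 32.
Final offense level: 32.
Criminal history: 8 prior points → Category IV (7-10).
Level 32 falls in the 32 band.
Grid: Level 32 × Category IV = 1650-1980 days.

1650-1980 days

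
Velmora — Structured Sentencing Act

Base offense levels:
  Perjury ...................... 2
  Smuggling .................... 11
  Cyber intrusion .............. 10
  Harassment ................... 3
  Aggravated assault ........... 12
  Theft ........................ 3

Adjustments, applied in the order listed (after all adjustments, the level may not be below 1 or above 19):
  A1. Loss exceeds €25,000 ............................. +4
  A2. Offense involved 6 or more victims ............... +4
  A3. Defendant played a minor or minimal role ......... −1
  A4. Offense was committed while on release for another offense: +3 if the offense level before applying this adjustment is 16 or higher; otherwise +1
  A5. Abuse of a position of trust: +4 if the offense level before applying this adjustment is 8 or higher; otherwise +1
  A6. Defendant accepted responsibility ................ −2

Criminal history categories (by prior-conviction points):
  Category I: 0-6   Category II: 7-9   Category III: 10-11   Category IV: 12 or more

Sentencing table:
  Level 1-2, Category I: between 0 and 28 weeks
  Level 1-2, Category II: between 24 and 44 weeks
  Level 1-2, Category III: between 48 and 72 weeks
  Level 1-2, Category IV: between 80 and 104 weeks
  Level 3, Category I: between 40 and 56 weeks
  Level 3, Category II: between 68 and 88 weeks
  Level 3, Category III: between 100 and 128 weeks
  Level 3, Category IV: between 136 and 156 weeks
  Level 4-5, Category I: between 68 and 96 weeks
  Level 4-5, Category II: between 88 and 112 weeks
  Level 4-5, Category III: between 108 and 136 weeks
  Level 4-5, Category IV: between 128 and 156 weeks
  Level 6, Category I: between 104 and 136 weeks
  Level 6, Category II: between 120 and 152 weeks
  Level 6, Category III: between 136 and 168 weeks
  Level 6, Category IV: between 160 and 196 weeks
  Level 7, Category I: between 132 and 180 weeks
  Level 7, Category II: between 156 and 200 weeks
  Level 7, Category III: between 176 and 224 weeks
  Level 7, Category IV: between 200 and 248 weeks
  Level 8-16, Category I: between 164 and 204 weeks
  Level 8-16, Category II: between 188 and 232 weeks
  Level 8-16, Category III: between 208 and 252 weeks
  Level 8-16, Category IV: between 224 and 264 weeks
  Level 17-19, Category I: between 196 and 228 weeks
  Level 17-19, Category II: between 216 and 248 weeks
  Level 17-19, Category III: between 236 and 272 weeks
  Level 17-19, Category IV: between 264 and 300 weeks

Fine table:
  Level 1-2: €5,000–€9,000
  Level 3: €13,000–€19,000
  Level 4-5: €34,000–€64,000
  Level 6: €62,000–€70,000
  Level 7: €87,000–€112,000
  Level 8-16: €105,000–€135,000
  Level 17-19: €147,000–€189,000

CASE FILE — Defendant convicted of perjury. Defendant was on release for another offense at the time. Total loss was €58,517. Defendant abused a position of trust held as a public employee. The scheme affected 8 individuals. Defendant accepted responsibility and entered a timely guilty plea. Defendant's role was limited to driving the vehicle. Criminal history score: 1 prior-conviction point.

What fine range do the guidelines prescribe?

Base offense level for perjury: 2.
A1 applies: 2 + 4 = 6.
A2 applies: 6 + 4 = 10.
A3 applies: 10 − 1 = 9.
A4 applies (level before this adjustment is 9 < 16, so +1): 9 + 1 = 10.
A5 applies (level before this adjustment is 10 ≥ 8, so +4): 10 + 4 = 14.
A6 applies: 14 − 2 = 12.
Final offense level: 12.
Level 12 falls in the 8-16 band.
Fine table: Level 8-16 → €105,000–€135,000.

€105,000–€135,000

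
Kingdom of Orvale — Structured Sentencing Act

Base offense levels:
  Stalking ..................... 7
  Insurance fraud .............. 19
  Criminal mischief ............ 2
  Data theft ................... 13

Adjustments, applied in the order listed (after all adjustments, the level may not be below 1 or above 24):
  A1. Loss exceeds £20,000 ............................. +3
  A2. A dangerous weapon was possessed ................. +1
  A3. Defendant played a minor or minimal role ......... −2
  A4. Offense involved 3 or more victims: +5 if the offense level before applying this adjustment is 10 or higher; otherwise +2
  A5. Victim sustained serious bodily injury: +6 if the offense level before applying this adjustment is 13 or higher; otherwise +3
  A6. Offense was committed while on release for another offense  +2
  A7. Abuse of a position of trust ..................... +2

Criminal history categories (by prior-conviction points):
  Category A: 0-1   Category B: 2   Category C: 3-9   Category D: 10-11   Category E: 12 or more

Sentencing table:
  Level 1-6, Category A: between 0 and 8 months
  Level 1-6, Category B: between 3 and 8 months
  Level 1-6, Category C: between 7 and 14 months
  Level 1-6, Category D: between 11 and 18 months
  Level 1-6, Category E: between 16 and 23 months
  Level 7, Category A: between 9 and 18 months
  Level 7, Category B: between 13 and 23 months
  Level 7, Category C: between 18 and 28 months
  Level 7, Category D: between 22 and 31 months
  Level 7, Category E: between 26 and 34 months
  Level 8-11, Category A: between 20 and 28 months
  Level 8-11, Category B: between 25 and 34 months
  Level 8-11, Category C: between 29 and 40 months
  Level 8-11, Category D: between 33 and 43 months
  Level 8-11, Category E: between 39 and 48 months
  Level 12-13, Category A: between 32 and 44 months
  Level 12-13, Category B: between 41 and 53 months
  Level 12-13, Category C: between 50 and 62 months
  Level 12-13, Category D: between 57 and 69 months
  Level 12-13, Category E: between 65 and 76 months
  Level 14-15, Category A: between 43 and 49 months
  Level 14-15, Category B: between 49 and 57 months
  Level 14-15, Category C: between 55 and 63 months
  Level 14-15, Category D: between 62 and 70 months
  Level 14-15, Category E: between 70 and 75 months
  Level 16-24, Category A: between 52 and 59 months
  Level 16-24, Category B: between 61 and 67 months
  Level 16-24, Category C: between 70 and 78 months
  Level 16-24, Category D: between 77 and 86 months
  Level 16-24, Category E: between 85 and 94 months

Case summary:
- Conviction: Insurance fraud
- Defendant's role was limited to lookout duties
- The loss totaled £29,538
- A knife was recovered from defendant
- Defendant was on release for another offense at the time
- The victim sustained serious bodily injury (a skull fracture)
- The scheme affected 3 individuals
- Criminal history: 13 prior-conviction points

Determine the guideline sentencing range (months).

Base offense level for insurance fraud: 19.
A1 applies: 19 + 3 = 22.
A2 applies: 22 + 1 = 23.
A3 applies: 23 − 2 = 21.
A4 applies (level before this adjustment is 21 ≥ 10, so +5): 21 + 5 = 26.
A5 applies (level before this adjustment is 26 ≥ 13, so +6): 26 + 6 = 32.
A6 applies: 32 + 2 = 34.
Level 34 exceeds the maximum of 24; capped at 24.
Final offense level: 24.
Criminal history: 13 prior points → Category E (12+).
Level 24 falls in the 16-24 band.
Grid: Level 16-24 × Category E = 85-94 months.

85-94 months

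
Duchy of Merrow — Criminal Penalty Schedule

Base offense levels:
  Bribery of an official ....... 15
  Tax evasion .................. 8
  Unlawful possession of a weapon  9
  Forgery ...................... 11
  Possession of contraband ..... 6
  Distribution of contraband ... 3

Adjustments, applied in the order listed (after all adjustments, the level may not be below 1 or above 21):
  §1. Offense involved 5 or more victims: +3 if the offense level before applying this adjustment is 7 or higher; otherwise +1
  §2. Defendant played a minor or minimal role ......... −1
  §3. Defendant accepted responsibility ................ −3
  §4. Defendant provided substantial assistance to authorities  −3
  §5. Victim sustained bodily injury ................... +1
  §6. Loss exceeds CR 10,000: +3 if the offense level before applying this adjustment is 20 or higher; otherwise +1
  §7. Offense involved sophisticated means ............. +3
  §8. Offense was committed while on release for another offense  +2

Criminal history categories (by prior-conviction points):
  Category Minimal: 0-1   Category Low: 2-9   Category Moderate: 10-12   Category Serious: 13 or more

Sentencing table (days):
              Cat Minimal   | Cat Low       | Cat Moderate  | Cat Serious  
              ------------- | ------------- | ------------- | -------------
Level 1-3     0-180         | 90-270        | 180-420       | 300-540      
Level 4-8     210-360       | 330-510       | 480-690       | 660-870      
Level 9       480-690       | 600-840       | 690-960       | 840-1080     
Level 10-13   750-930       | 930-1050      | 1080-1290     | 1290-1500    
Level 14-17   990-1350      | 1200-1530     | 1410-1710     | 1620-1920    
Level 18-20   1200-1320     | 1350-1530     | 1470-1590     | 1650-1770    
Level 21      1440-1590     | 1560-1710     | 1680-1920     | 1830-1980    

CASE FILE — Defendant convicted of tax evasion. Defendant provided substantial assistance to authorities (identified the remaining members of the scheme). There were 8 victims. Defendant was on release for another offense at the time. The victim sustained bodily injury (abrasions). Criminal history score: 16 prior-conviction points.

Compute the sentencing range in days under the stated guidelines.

Base offense level for tax evasion: 8.
§1 applies (level before this adjustment is 8 ≥ 7, so +3): 8 + 3 = 11.
§2 does not apply.
§3 does not apply.
§4 applies: 11 − 3 = 8.
§5 applies: 8 + 1 = 9.
§8 applies: 9 + 2 = 11.
Final offense level: 11.
Criminal history: 16 prior points → Category Serious (13+).
Level 11 falls in the 10-13 band.
Grid: Level 10-13 × Category Serious = 1290-1500 days.

1290-1500 days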